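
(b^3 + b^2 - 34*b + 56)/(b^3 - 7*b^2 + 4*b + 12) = (b^2 + 3*b - 28)/(b^2 - 5*b - 6)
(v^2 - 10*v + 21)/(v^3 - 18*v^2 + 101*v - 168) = 1/(v - 8)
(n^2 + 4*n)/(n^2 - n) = (n + 4)/(n - 1)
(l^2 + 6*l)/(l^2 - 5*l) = (l + 6)/(l - 5)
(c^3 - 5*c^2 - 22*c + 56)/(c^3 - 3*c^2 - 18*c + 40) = (c - 7)/(c - 5)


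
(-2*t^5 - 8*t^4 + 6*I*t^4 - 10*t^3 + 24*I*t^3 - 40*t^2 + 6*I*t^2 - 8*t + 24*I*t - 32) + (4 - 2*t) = -2*t^5 - 8*t^4 + 6*I*t^4 - 10*t^3 + 24*I*t^3 - 40*t^2 + 6*I*t^2 - 10*t + 24*I*t - 28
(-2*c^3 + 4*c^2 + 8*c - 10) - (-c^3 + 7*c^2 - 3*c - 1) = -c^3 - 3*c^2 + 11*c - 9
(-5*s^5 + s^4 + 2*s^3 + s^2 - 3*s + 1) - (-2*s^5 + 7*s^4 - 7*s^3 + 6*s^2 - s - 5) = -3*s^5 - 6*s^4 + 9*s^3 - 5*s^2 - 2*s + 6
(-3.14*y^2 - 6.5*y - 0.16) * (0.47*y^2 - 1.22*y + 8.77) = -1.4758*y^4 + 0.7758*y^3 - 19.683*y^2 - 56.8098*y - 1.4032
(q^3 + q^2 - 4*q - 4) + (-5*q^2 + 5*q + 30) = q^3 - 4*q^2 + q + 26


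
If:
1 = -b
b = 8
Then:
No Solution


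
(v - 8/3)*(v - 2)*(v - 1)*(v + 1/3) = v^4 - 16*v^3/3 + 73*v^2/9 - 2*v - 16/9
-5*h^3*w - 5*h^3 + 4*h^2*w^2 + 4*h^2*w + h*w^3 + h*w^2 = (-h + w)*(5*h + w)*(h*w + h)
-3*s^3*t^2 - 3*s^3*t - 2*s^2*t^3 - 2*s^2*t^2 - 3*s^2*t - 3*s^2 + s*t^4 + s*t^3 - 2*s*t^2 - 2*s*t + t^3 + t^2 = (-3*s + t)*(s + t)*(t + 1)*(s*t + 1)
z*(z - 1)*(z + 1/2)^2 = z^4 - 3*z^2/4 - z/4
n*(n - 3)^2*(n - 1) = n^4 - 7*n^3 + 15*n^2 - 9*n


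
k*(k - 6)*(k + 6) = k^3 - 36*k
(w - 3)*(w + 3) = w^2 - 9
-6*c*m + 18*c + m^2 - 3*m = (-6*c + m)*(m - 3)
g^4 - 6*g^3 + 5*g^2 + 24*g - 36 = (g - 3)^2*(g - 2)*(g + 2)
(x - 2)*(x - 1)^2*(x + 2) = x^4 - 2*x^3 - 3*x^2 + 8*x - 4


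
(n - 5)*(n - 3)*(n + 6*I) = n^3 - 8*n^2 + 6*I*n^2 + 15*n - 48*I*n + 90*I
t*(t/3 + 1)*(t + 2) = t^3/3 + 5*t^2/3 + 2*t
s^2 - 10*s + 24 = (s - 6)*(s - 4)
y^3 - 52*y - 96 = (y - 8)*(y + 2)*(y + 6)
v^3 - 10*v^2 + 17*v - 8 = (v - 8)*(v - 1)^2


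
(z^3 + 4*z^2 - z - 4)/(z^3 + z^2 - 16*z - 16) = (z - 1)/(z - 4)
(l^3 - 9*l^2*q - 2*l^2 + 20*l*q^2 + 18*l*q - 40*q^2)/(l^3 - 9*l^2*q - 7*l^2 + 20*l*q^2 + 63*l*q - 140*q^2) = (l - 2)/(l - 7)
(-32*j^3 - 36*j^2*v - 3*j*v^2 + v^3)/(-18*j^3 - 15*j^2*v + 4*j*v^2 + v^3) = (-32*j^2 - 4*j*v + v^2)/(-18*j^2 + 3*j*v + v^2)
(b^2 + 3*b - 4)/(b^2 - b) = (b + 4)/b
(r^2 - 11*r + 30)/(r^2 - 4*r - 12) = (r - 5)/(r + 2)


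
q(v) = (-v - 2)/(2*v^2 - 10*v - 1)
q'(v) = (10 - 4*v)*(-v - 2)/(2*v^2 - 10*v - 1)^2 - 1/(2*v^2 - 10*v - 1)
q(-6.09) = 0.03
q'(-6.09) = 0.00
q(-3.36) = 0.02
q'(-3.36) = -0.01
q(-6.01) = 0.03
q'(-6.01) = 0.00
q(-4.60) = 0.03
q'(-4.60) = -0.00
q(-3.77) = 0.03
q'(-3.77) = -0.00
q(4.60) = 1.41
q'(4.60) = 2.74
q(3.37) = 0.45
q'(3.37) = 0.21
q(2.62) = 0.34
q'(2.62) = 0.09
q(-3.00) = 0.02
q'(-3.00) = -0.01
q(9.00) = -0.15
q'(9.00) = 0.04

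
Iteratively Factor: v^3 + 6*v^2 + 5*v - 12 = (v + 4)*(v^2 + 2*v - 3) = (v + 3)*(v + 4)*(v - 1)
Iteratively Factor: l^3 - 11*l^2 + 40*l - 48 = (l - 3)*(l^2 - 8*l + 16) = (l - 4)*(l - 3)*(l - 4)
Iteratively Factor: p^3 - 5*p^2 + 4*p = (p)*(p^2 - 5*p + 4) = p*(p - 1)*(p - 4)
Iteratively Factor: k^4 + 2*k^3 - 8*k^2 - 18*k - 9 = (k + 3)*(k^3 - k^2 - 5*k - 3) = (k + 1)*(k + 3)*(k^2 - 2*k - 3) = (k + 1)^2*(k + 3)*(k - 3)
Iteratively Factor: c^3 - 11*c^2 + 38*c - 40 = (c - 4)*(c^2 - 7*c + 10) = (c - 5)*(c - 4)*(c - 2)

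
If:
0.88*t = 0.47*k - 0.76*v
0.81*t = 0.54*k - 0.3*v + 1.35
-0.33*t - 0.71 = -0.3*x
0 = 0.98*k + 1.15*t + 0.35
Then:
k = -1.99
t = 1.39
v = -2.84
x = 3.90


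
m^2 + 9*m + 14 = (m + 2)*(m + 7)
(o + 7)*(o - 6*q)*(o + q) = o^3 - 5*o^2*q + 7*o^2 - 6*o*q^2 - 35*o*q - 42*q^2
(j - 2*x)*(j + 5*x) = j^2 + 3*j*x - 10*x^2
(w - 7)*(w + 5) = w^2 - 2*w - 35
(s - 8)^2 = s^2 - 16*s + 64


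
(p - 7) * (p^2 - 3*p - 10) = p^3 - 10*p^2 + 11*p + 70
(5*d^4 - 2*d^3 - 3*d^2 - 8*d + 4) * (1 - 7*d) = -35*d^5 + 19*d^4 + 19*d^3 + 53*d^2 - 36*d + 4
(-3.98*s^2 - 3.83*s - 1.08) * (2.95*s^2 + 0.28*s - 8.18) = -11.741*s^4 - 12.4129*s^3 + 28.298*s^2 + 31.027*s + 8.8344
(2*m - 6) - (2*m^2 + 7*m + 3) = -2*m^2 - 5*m - 9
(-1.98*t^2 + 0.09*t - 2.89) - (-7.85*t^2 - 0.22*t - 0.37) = 5.87*t^2 + 0.31*t - 2.52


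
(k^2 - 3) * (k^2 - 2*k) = k^4 - 2*k^3 - 3*k^2 + 6*k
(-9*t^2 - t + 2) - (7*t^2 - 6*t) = -16*t^2 + 5*t + 2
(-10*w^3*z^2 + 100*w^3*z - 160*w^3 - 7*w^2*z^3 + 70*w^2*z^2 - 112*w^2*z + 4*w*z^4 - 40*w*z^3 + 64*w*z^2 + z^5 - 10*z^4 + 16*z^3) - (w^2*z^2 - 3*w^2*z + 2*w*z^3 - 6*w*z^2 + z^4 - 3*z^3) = -10*w^3*z^2 + 100*w^3*z - 160*w^3 - 7*w^2*z^3 + 69*w^2*z^2 - 109*w^2*z + 4*w*z^4 - 42*w*z^3 + 70*w*z^2 + z^5 - 11*z^4 + 19*z^3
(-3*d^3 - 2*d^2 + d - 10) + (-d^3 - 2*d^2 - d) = -4*d^3 - 4*d^2 - 10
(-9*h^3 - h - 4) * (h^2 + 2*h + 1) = -9*h^5 - 18*h^4 - 10*h^3 - 6*h^2 - 9*h - 4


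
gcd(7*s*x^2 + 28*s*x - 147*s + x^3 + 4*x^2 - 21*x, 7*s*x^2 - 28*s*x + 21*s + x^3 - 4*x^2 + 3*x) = 7*s*x - 21*s + x^2 - 3*x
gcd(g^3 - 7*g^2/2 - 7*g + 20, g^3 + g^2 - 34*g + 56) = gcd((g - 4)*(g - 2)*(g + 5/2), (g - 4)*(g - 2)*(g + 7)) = g^2 - 6*g + 8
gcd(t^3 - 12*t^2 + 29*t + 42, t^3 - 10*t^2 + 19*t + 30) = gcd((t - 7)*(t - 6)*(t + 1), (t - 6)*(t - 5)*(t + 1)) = t^2 - 5*t - 6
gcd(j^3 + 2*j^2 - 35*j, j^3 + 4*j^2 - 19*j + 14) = j + 7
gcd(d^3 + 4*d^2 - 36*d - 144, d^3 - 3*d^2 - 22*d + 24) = d^2 - 2*d - 24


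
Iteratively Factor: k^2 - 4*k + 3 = (k - 1)*(k - 3)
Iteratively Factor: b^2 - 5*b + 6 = (b - 3)*(b - 2)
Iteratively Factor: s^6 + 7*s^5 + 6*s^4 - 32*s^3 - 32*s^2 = (s)*(s^5 + 7*s^4 + 6*s^3 - 32*s^2 - 32*s) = s*(s + 4)*(s^4 + 3*s^3 - 6*s^2 - 8*s) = s*(s + 1)*(s + 4)*(s^3 + 2*s^2 - 8*s) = s*(s + 1)*(s + 4)^2*(s^2 - 2*s) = s*(s - 2)*(s + 1)*(s + 4)^2*(s)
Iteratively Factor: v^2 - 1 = (v - 1)*(v + 1)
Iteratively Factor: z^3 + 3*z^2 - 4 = (z + 2)*(z^2 + z - 2) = (z + 2)^2*(z - 1)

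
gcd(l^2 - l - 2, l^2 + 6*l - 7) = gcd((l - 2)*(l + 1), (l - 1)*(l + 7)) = 1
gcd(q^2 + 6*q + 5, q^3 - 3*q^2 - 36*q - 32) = q + 1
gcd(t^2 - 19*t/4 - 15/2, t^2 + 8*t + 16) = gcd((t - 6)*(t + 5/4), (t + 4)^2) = 1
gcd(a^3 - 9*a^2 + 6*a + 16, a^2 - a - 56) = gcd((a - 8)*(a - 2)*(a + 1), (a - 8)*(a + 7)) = a - 8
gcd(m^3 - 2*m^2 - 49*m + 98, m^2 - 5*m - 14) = m - 7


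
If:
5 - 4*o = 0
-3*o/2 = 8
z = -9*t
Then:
No Solution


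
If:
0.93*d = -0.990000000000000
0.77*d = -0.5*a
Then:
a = 1.64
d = -1.06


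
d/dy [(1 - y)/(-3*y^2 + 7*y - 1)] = (3*y^2 - 7*y - (y - 1)*(6*y - 7) + 1)/(3*y^2 - 7*y + 1)^2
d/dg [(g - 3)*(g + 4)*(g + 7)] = 3*g^2 + 16*g - 5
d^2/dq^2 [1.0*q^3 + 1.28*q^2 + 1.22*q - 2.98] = 6.0*q + 2.56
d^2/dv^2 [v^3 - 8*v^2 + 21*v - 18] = 6*v - 16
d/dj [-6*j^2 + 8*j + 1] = 8 - 12*j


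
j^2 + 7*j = j*(j + 7)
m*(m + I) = m^2 + I*m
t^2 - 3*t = t*(t - 3)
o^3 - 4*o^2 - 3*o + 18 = (o - 3)^2*(o + 2)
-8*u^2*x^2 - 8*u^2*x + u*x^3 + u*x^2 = x*(-8*u + x)*(u*x + u)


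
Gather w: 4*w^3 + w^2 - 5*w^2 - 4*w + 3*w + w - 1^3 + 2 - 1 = 4*w^3 - 4*w^2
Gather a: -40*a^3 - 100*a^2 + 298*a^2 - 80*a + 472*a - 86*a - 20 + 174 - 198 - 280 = -40*a^3 + 198*a^2 + 306*a - 324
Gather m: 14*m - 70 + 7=14*m - 63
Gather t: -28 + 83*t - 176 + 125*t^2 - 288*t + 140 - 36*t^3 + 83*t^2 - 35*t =-36*t^3 + 208*t^2 - 240*t - 64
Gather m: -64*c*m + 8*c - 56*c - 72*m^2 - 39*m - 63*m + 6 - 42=-48*c - 72*m^2 + m*(-64*c - 102) - 36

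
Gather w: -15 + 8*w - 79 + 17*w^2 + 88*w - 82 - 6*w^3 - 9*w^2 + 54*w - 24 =-6*w^3 + 8*w^2 + 150*w - 200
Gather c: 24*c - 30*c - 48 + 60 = 12 - 6*c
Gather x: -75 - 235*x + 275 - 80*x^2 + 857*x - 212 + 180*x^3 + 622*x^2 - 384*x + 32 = 180*x^3 + 542*x^2 + 238*x + 20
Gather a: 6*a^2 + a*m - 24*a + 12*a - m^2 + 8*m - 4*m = 6*a^2 + a*(m - 12) - m^2 + 4*m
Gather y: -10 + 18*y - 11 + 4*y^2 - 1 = 4*y^2 + 18*y - 22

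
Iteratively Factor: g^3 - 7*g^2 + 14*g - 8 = (g - 4)*(g^2 - 3*g + 2) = (g - 4)*(g - 1)*(g - 2)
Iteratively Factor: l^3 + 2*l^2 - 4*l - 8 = (l - 2)*(l^2 + 4*l + 4) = (l - 2)*(l + 2)*(l + 2)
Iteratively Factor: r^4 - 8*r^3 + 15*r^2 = (r - 3)*(r^3 - 5*r^2) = r*(r - 3)*(r^2 - 5*r) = r*(r - 5)*(r - 3)*(r)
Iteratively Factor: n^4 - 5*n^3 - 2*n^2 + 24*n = (n - 4)*(n^3 - n^2 - 6*n) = (n - 4)*(n - 3)*(n^2 + 2*n) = (n - 4)*(n - 3)*(n + 2)*(n)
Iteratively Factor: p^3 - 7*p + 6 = (p - 2)*(p^2 + 2*p - 3) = (p - 2)*(p + 3)*(p - 1)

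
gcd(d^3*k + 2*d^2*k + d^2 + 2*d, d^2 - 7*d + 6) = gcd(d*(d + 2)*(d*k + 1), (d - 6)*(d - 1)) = 1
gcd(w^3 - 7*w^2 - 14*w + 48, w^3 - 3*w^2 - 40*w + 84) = w - 2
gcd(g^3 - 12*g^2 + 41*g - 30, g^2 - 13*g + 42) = g - 6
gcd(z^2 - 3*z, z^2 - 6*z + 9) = z - 3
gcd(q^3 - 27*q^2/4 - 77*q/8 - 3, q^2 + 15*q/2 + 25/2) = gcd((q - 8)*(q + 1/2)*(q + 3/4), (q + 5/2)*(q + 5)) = 1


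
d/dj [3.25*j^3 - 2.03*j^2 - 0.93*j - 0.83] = 9.75*j^2 - 4.06*j - 0.93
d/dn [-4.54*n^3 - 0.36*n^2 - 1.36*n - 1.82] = -13.62*n^2 - 0.72*n - 1.36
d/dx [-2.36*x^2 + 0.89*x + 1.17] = 0.89 - 4.72*x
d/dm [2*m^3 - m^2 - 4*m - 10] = 6*m^2 - 2*m - 4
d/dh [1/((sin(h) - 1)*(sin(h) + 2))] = -(sin(2*h) + cos(h))/((sin(h) - 1)^2*(sin(h) + 2)^2)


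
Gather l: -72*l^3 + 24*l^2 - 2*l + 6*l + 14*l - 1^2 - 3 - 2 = -72*l^3 + 24*l^2 + 18*l - 6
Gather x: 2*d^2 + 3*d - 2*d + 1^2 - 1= 2*d^2 + d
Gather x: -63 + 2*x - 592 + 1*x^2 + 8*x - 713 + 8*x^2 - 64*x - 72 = 9*x^2 - 54*x - 1440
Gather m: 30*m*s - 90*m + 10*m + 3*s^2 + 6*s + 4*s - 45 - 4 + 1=m*(30*s - 80) + 3*s^2 + 10*s - 48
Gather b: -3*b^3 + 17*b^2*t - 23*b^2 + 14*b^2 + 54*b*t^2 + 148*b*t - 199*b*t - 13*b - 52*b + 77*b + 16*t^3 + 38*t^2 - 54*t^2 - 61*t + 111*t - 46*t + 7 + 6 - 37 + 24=-3*b^3 + b^2*(17*t - 9) + b*(54*t^2 - 51*t + 12) + 16*t^3 - 16*t^2 + 4*t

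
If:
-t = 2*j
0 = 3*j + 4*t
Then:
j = 0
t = 0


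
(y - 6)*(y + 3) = y^2 - 3*y - 18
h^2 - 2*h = h*(h - 2)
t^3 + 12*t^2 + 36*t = t*(t + 6)^2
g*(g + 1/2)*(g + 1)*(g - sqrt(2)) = g^4 - sqrt(2)*g^3 + 3*g^3/2 - 3*sqrt(2)*g^2/2 + g^2/2 - sqrt(2)*g/2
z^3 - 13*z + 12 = (z - 3)*(z - 1)*(z + 4)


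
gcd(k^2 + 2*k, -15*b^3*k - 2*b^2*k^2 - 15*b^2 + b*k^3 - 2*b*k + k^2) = 1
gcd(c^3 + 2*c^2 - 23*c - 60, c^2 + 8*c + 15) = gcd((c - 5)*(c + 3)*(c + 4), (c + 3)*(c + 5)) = c + 3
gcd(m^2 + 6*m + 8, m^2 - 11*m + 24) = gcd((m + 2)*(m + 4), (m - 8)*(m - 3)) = 1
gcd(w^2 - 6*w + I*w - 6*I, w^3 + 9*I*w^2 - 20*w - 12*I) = w + I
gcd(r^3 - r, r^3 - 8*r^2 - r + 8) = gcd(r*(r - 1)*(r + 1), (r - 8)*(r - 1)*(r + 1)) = r^2 - 1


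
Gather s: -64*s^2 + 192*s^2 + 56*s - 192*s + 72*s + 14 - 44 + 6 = 128*s^2 - 64*s - 24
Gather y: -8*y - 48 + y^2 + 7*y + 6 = y^2 - y - 42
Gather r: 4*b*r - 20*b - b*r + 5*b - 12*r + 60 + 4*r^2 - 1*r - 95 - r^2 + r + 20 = -15*b + 3*r^2 + r*(3*b - 12) - 15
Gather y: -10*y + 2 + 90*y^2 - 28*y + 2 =90*y^2 - 38*y + 4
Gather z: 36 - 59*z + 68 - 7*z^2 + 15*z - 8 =-7*z^2 - 44*z + 96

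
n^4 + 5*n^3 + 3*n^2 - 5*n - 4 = (n - 1)*(n + 1)^2*(n + 4)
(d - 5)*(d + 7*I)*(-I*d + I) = -I*d^3 + 7*d^2 + 6*I*d^2 - 42*d - 5*I*d + 35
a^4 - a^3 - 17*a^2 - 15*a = a*(a - 5)*(a + 1)*(a + 3)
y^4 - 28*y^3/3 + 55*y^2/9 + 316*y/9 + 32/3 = (y - 8)*(y - 3)*(y + 1/3)*(y + 4/3)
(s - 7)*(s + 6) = s^2 - s - 42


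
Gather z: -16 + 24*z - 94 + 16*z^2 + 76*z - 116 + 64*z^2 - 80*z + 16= 80*z^2 + 20*z - 210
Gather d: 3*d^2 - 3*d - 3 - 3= 3*d^2 - 3*d - 6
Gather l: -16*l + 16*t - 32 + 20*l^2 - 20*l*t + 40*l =20*l^2 + l*(24 - 20*t) + 16*t - 32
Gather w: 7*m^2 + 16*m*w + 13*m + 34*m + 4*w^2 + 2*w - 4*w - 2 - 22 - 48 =7*m^2 + 47*m + 4*w^2 + w*(16*m - 2) - 72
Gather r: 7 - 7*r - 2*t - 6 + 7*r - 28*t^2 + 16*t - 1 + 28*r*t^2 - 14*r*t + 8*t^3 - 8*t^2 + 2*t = r*(28*t^2 - 14*t) + 8*t^3 - 36*t^2 + 16*t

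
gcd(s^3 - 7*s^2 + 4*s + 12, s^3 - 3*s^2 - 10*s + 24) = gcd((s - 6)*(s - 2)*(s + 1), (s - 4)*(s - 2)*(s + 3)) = s - 2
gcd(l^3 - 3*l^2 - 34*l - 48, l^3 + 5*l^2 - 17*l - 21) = 1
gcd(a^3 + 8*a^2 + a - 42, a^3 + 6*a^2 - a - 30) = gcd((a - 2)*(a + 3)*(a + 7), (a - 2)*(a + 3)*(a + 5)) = a^2 + a - 6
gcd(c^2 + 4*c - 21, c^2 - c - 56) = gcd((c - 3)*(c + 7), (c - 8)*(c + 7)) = c + 7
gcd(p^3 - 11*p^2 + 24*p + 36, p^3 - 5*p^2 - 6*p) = p^2 - 5*p - 6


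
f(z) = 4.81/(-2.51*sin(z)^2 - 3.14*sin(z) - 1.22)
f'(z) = 4.81*(5.02*sin(z)*cos(z) + 3.14*cos(z))/(-2.51*sin(z)^2 - 3.14*sin(z) - 1.22)^2 = (24.1462*sin(z) + 15.1034)*cos(z)/(2.51*sin(z)^2 + 3.14*sin(z) + 1.22)^2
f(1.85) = -0.73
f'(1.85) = -0.25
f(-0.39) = -12.36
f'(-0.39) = 36.20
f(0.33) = -1.92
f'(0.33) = 3.47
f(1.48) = -0.70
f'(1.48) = 0.08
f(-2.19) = -14.69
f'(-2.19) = 24.68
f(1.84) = -0.73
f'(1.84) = -0.24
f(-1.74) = -8.53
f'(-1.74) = 4.61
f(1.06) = -0.82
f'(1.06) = 0.51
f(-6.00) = -2.10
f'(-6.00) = 3.99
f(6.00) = -8.93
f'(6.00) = 27.66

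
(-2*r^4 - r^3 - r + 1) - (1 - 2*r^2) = -2*r^4 - r^3 + 2*r^2 - r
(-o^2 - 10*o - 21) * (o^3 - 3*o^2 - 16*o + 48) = -o^5 - 7*o^4 + 25*o^3 + 175*o^2 - 144*o - 1008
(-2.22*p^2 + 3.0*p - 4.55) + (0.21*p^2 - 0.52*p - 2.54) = -2.01*p^2 + 2.48*p - 7.09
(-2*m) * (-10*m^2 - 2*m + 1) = 20*m^3 + 4*m^2 - 2*m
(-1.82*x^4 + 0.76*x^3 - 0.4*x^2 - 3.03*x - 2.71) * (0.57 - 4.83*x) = 8.7906*x^5 - 4.7082*x^4 + 2.3652*x^3 + 14.4069*x^2 + 11.3622*x - 1.5447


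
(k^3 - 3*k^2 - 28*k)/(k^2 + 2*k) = (k^2 - 3*k - 28)/(k + 2)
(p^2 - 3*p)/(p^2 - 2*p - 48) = p*(3 - p)/(-p^2 + 2*p + 48)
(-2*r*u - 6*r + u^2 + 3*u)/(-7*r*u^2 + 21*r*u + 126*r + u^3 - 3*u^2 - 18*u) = (2*r - u)/(7*r*u - 42*r - u^2 + 6*u)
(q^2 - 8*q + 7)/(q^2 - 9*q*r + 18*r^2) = (q^2 - 8*q + 7)/(q^2 - 9*q*r + 18*r^2)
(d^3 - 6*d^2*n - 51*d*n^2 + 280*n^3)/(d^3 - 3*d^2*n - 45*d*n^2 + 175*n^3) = (d - 8*n)/(d - 5*n)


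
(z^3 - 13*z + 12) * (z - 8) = z^4 - 8*z^3 - 13*z^2 + 116*z - 96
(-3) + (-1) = -4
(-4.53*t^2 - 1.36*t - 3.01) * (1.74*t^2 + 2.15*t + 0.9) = -7.8822*t^4 - 12.1059*t^3 - 12.2384*t^2 - 7.6955*t - 2.709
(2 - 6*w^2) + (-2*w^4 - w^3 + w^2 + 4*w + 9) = -2*w^4 - w^3 - 5*w^2 + 4*w + 11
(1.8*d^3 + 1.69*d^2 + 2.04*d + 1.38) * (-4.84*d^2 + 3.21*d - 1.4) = -8.712*d^5 - 2.4016*d^4 - 6.9687*d^3 - 2.4968*d^2 + 1.5738*d - 1.932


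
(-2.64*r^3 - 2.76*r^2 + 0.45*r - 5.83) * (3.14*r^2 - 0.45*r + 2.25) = -8.2896*r^5 - 7.4784*r^4 - 3.285*r^3 - 24.7187*r^2 + 3.636*r - 13.1175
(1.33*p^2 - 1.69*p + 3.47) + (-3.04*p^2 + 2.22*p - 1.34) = -1.71*p^2 + 0.53*p + 2.13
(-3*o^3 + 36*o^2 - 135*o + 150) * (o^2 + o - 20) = -3*o^5 + 33*o^4 - 39*o^3 - 705*o^2 + 2850*o - 3000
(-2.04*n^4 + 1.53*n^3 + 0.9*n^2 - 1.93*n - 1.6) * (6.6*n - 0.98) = -13.464*n^5 + 12.0972*n^4 + 4.4406*n^3 - 13.62*n^2 - 8.6686*n + 1.568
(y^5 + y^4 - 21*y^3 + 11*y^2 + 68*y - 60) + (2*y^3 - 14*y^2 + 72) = y^5 + y^4 - 19*y^3 - 3*y^2 + 68*y + 12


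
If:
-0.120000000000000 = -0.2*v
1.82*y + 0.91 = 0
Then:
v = 0.60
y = -0.50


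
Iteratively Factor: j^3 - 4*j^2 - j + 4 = (j - 4)*(j^2 - 1) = (j - 4)*(j + 1)*(j - 1)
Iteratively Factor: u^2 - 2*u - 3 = (u + 1)*(u - 3)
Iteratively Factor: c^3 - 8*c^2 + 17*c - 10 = (c - 2)*(c^2 - 6*c + 5) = (c - 2)*(c - 1)*(c - 5)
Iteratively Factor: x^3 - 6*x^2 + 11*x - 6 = (x - 3)*(x^2 - 3*x + 2) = (x - 3)*(x - 2)*(x - 1)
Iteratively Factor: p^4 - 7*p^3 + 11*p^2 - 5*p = (p - 1)*(p^3 - 6*p^2 + 5*p) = (p - 1)^2*(p^2 - 5*p) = p*(p - 1)^2*(p - 5)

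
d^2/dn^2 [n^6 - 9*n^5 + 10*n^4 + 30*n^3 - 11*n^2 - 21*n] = 30*n^4 - 180*n^3 + 120*n^2 + 180*n - 22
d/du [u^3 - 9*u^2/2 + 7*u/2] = 3*u^2 - 9*u + 7/2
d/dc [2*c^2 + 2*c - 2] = 4*c + 2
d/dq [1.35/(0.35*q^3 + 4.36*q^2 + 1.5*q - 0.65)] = (-1.4175*q^2 - 11.772*q - 2.025)/(0.35*q^3 + 4.36*q^2 + 1.5*q - 0.65)^2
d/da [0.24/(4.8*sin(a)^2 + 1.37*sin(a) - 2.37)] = -(2.304*sin(a) + 0.3288)*cos(a)/(4.8*sin(a)^2 + 1.37*sin(a) - 2.37)^2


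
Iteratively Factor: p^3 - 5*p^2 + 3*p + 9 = (p + 1)*(p^2 - 6*p + 9) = (p - 3)*(p + 1)*(p - 3)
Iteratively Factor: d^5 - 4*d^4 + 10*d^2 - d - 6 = (d + 1)*(d^4 - 5*d^3 + 5*d^2 + 5*d - 6) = (d - 3)*(d + 1)*(d^3 - 2*d^2 - d + 2) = (d - 3)*(d - 1)*(d + 1)*(d^2 - d - 2) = (d - 3)*(d - 2)*(d - 1)*(d + 1)*(d + 1)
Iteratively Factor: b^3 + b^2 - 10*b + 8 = (b - 1)*(b^2 + 2*b - 8) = (b - 2)*(b - 1)*(b + 4)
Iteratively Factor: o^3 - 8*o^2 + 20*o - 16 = (o - 2)*(o^2 - 6*o + 8) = (o - 2)^2*(o - 4)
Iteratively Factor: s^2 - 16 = (s + 4)*(s - 4)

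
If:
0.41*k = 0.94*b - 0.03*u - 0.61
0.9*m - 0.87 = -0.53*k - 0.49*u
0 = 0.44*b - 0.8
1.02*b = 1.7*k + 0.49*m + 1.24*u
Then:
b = 1.82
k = 2.88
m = 0.77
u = -2.76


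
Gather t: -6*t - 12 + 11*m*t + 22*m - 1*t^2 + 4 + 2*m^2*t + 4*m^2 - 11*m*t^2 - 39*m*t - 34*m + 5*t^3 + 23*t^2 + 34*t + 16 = 4*m^2 - 12*m + 5*t^3 + t^2*(22 - 11*m) + t*(2*m^2 - 28*m + 28) + 8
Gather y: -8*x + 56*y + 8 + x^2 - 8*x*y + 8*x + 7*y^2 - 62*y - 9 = x^2 + 7*y^2 + y*(-8*x - 6) - 1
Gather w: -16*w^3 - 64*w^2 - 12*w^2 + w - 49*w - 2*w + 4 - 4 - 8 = -16*w^3 - 76*w^2 - 50*w - 8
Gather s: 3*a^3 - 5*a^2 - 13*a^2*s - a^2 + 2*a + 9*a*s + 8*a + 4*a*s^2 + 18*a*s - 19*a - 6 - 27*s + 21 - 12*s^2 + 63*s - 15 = 3*a^3 - 6*a^2 - 9*a + s^2*(4*a - 12) + s*(-13*a^2 + 27*a + 36)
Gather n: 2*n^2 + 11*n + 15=2*n^2 + 11*n + 15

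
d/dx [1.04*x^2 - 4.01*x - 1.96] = 2.08*x - 4.01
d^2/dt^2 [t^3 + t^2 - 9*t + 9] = 6*t + 2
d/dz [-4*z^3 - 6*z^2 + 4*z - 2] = -12*z^2 - 12*z + 4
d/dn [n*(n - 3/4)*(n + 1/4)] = 3*n^2 - n - 3/16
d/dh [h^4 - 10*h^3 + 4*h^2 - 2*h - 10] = 4*h^3 - 30*h^2 + 8*h - 2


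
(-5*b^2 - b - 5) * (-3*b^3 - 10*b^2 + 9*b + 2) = 15*b^5 + 53*b^4 - 20*b^3 + 31*b^2 - 47*b - 10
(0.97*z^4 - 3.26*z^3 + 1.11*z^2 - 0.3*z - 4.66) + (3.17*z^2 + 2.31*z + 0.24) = 0.97*z^4 - 3.26*z^3 + 4.28*z^2 + 2.01*z - 4.42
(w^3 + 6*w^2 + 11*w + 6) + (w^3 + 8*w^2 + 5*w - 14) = 2*w^3 + 14*w^2 + 16*w - 8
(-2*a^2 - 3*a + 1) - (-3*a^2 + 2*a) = a^2 - 5*a + 1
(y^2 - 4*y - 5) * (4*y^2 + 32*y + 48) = 4*y^4 + 16*y^3 - 100*y^2 - 352*y - 240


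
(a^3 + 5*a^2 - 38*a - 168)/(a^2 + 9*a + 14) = (a^2 - 2*a - 24)/(a + 2)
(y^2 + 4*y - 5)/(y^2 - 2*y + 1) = (y + 5)/(y - 1)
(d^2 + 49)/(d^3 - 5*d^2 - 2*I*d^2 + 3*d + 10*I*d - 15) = (d^2 + 49)/(d^3 - d^2*(5 + 2*I) + d*(3 + 10*I) - 15)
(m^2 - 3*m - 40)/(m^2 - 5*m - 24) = (m + 5)/(m + 3)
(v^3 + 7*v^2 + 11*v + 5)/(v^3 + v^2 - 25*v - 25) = (v + 1)/(v - 5)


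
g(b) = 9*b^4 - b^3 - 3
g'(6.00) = 7668.00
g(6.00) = 11445.00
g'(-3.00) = -999.00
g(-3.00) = 753.00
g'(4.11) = 2448.68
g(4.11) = 2495.66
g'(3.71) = 1797.04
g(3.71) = 1650.99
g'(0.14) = 0.04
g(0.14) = -3.00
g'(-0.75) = -16.88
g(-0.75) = 0.27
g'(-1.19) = -64.91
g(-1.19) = 16.73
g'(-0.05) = -0.01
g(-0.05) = -3.00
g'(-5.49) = -6047.31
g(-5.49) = 8338.30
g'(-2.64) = -683.30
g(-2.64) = 452.58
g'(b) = 36*b^3 - 3*b^2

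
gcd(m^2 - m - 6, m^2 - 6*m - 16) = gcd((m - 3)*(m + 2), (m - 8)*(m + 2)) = m + 2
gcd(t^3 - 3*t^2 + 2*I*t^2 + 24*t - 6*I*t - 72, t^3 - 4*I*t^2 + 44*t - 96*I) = t + 6*I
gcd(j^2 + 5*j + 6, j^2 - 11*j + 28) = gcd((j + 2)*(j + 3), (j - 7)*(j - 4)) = 1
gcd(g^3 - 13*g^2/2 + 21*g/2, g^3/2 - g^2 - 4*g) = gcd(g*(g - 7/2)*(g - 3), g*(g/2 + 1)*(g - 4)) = g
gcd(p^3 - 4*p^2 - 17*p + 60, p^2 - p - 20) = p^2 - p - 20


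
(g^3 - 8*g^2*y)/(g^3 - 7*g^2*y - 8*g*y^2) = g/(g + y)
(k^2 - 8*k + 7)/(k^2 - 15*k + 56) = (k - 1)/(k - 8)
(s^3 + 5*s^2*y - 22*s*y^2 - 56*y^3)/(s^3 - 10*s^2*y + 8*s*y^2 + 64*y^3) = (-s - 7*y)/(-s + 8*y)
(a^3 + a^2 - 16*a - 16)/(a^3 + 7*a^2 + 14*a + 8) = (a - 4)/(a + 2)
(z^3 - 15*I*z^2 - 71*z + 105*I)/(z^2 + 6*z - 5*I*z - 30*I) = (z^2 - 10*I*z - 21)/(z + 6)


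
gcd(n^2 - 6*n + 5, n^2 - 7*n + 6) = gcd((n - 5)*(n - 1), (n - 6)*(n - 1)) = n - 1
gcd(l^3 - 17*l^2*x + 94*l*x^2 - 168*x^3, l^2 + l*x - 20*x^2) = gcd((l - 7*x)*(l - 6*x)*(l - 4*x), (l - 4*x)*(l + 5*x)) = -l + 4*x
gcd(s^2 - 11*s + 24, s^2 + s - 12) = s - 3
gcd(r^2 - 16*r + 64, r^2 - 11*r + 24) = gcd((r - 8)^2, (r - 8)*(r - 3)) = r - 8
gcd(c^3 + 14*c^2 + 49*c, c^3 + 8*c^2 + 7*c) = c^2 + 7*c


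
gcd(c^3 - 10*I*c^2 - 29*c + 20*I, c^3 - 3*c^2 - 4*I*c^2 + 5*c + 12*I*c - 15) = c - 5*I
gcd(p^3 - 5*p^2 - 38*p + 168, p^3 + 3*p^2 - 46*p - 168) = p^2 - p - 42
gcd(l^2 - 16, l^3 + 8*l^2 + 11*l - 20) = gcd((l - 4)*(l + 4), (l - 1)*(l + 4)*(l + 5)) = l + 4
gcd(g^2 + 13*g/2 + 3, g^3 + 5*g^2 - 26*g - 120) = g + 6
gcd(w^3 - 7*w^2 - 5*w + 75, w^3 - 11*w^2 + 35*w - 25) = w^2 - 10*w + 25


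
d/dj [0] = 0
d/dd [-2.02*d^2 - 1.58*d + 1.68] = -4.04*d - 1.58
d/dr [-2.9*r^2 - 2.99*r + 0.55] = -5.8*r - 2.99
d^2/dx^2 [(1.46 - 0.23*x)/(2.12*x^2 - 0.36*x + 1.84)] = (-(0.23*x - 1.46)*(4.24*x - 0.36)*(8.48*x - 0.72) + (2.9256*x - 6.356)*(2.12*x^2 - 0.36*x + 1.84))/(2.12*x^2 - 0.36*x + 1.84)^3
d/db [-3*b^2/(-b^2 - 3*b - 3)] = 9*b*(b + 2)/(b^4 + 6*b^3 + 15*b^2 + 18*b + 9)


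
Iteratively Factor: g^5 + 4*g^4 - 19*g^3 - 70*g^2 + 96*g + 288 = (g + 4)*(g^4 - 19*g^2 + 6*g + 72) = (g - 3)*(g + 4)*(g^3 + 3*g^2 - 10*g - 24) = (g - 3)*(g + 2)*(g + 4)*(g^2 + g - 12) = (g - 3)^2*(g + 2)*(g + 4)*(g + 4)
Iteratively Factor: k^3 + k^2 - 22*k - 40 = (k + 4)*(k^2 - 3*k - 10) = (k - 5)*(k + 4)*(k + 2)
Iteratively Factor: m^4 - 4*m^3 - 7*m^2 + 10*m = (m - 5)*(m^3 + m^2 - 2*m) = (m - 5)*(m + 2)*(m^2 - m) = m*(m - 5)*(m + 2)*(m - 1)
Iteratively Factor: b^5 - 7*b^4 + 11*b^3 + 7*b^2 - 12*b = (b + 1)*(b^4 - 8*b^3 + 19*b^2 - 12*b) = (b - 1)*(b + 1)*(b^3 - 7*b^2 + 12*b) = b*(b - 1)*(b + 1)*(b^2 - 7*b + 12) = b*(b - 4)*(b - 1)*(b + 1)*(b - 3)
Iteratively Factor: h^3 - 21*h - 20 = (h + 4)*(h^2 - 4*h - 5) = (h - 5)*(h + 4)*(h + 1)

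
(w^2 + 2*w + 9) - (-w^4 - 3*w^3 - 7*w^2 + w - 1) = w^4 + 3*w^3 + 8*w^2 + w + 10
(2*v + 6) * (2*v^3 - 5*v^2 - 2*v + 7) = 4*v^4 + 2*v^3 - 34*v^2 + 2*v + 42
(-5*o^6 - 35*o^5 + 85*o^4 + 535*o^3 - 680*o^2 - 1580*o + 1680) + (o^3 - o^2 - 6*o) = -5*o^6 - 35*o^5 + 85*o^4 + 536*o^3 - 681*o^2 - 1586*o + 1680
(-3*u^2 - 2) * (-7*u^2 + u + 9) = 21*u^4 - 3*u^3 - 13*u^2 - 2*u - 18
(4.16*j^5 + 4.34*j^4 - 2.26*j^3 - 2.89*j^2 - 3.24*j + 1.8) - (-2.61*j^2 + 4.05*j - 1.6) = 4.16*j^5 + 4.34*j^4 - 2.26*j^3 - 0.28*j^2 - 7.29*j + 3.4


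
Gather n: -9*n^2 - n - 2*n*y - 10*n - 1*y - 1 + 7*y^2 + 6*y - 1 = -9*n^2 + n*(-2*y - 11) + 7*y^2 + 5*y - 2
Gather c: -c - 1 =-c - 1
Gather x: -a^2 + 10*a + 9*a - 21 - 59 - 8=-a^2 + 19*a - 88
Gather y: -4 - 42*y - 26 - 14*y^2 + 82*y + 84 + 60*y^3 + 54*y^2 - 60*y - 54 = 60*y^3 + 40*y^2 - 20*y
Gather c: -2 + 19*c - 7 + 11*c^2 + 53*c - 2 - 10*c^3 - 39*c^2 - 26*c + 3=-10*c^3 - 28*c^2 + 46*c - 8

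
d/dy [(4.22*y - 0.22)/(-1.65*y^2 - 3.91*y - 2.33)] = (6.963*y^2 - 0.725999999999999*y - 10.6928)/(2.7225*y^4 + 12.903*y^3 + 22.9771*y^2 + 18.2206*y + 5.4289)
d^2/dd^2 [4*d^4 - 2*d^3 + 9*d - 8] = 12*d*(4*d - 1)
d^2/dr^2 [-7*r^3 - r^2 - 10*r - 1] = -42*r - 2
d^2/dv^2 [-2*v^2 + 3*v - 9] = -4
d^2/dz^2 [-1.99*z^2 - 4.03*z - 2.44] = -3.98000000000000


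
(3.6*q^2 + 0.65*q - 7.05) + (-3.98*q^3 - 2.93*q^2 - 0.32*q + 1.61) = -3.98*q^3 + 0.67*q^2 + 0.33*q - 5.44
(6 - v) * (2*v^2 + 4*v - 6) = -2*v^3 + 8*v^2 + 30*v - 36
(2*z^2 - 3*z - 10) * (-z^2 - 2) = -2*z^4 + 3*z^3 + 6*z^2 + 6*z + 20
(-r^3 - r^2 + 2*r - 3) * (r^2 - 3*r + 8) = -r^5 + 2*r^4 - 3*r^3 - 17*r^2 + 25*r - 24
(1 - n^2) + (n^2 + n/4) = n/4 + 1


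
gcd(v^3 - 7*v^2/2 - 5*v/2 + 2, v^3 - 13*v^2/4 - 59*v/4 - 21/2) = v + 1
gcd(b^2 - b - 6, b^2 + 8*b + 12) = b + 2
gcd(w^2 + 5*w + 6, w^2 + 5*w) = 1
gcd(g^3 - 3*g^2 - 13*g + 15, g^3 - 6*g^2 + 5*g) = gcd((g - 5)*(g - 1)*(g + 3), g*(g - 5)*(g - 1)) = g^2 - 6*g + 5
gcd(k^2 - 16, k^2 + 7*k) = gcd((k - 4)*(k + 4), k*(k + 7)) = 1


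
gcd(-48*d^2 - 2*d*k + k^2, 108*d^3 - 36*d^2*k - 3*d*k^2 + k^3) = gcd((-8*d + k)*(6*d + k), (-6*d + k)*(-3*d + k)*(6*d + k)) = 6*d + k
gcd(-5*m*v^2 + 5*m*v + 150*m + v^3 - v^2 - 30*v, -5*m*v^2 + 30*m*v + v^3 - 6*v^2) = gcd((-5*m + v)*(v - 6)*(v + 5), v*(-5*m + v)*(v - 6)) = -5*m*v + 30*m + v^2 - 6*v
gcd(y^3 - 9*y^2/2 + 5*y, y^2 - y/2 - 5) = y - 5/2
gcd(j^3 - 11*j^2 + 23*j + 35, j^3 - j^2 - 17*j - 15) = j^2 - 4*j - 5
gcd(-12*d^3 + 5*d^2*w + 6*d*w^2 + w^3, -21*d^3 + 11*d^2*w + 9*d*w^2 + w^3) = -3*d^2 + 2*d*w + w^2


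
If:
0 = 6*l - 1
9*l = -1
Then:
No Solution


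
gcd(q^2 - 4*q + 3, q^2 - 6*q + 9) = q - 3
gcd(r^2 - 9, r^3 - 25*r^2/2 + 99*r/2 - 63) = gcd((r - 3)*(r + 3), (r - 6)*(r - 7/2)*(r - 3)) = r - 3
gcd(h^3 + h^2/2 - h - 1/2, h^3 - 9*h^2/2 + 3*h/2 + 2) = h^2 - h/2 - 1/2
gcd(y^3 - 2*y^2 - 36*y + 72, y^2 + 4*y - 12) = y^2 + 4*y - 12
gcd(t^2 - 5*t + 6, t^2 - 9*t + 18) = t - 3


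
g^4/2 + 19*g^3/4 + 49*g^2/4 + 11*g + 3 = (g/2 + 1)*(g + 1/2)*(g + 1)*(g + 6)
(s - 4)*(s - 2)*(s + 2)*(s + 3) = s^4 - s^3 - 16*s^2 + 4*s + 48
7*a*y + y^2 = y*(7*a + y)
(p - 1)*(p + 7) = p^2 + 6*p - 7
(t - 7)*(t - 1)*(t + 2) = t^3 - 6*t^2 - 9*t + 14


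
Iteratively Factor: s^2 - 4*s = (s)*(s - 4)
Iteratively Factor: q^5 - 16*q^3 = (q)*(q^4 - 16*q^2) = q^2*(q^3 - 16*q) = q^3*(q^2 - 16) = q^3*(q + 4)*(q - 4)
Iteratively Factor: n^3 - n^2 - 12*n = (n)*(n^2 - n - 12) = n*(n + 3)*(n - 4)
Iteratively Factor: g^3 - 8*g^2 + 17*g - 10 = (g - 2)*(g^2 - 6*g + 5) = (g - 2)*(g - 1)*(g - 5)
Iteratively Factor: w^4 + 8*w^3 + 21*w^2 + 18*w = (w + 2)*(w^3 + 6*w^2 + 9*w) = w*(w + 2)*(w^2 + 6*w + 9) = w*(w + 2)*(w + 3)*(w + 3)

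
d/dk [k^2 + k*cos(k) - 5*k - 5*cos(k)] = -k*sin(k) + 2*k + 5*sin(k) + cos(k) - 5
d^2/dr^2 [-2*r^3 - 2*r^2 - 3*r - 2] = -12*r - 4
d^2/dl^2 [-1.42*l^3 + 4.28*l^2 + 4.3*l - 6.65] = 8.56 - 8.52*l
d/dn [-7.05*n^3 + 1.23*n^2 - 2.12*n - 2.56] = -21.15*n^2 + 2.46*n - 2.12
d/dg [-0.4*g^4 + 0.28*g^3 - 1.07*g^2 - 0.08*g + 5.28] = -1.6*g^3 + 0.84*g^2 - 2.14*g - 0.08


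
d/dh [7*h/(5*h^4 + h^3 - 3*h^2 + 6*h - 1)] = 7*(-15*h^4 - 2*h^3 + 3*h^2 - 1)/(25*h^8 + 10*h^7 - 29*h^6 + 54*h^5 + 11*h^4 - 38*h^3 + 42*h^2 - 12*h + 1)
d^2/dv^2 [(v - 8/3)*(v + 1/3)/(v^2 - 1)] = 2*(-21*v^3 + 3*v^2 - 63*v + 1)/(9*(v^6 - 3*v^4 + 3*v^2 - 1))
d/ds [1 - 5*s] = -5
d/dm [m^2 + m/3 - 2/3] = 2*m + 1/3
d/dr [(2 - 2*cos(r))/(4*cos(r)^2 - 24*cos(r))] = (-sin(r)/2 - 3*sin(r)/cos(r)^2 + tan(r))/(cos(r) - 6)^2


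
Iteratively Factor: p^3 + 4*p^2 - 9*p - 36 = (p - 3)*(p^2 + 7*p + 12) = (p - 3)*(p + 4)*(p + 3)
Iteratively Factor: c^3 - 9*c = (c + 3)*(c^2 - 3*c) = (c - 3)*(c + 3)*(c)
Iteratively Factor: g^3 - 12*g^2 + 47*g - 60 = (g - 3)*(g^2 - 9*g + 20) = (g - 5)*(g - 3)*(g - 4)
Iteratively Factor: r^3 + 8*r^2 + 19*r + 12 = (r + 1)*(r^2 + 7*r + 12) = (r + 1)*(r + 3)*(r + 4)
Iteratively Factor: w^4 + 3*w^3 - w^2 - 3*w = (w + 1)*(w^3 + 2*w^2 - 3*w) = w*(w + 1)*(w^2 + 2*w - 3) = w*(w - 1)*(w + 1)*(w + 3)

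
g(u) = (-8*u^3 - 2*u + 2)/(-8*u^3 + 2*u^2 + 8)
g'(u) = (-24*u^2 - 2)/(-8*u^3 + 2*u^2 + 8) + (24*u^2 - 4*u)*(-8*u^3 - 2*u + 2)/(-8*u^3 + 2*u^2 + 8)^2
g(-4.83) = 0.96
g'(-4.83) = -0.01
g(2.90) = 1.17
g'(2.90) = -0.11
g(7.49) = 1.04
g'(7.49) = -0.01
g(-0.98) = 0.66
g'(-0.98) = -0.42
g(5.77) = 1.06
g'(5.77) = -0.01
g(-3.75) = 0.94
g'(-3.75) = -0.02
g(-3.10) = 0.93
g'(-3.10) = -0.03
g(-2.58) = 0.91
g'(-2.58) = -0.04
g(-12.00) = 0.98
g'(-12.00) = 0.00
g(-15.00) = 0.98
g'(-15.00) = 0.00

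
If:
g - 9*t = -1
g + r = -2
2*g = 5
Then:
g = 5/2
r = -9/2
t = 7/18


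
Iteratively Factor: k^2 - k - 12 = (k - 4)*(k + 3)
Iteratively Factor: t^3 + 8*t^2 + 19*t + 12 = (t + 4)*(t^2 + 4*t + 3) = (t + 1)*(t + 4)*(t + 3)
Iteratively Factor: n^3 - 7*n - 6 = (n + 2)*(n^2 - 2*n - 3) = (n - 3)*(n + 2)*(n + 1)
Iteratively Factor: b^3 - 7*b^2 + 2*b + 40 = (b - 4)*(b^2 - 3*b - 10) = (b - 4)*(b + 2)*(b - 5)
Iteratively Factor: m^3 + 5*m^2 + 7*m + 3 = (m + 1)*(m^2 + 4*m + 3) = (m + 1)*(m + 3)*(m + 1)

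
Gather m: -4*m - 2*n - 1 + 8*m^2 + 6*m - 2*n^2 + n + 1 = 8*m^2 + 2*m - 2*n^2 - n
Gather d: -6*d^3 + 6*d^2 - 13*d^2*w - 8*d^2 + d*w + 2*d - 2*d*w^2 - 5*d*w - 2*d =-6*d^3 + d^2*(-13*w - 2) + d*(-2*w^2 - 4*w)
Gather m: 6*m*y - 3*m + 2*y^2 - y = m*(6*y - 3) + 2*y^2 - y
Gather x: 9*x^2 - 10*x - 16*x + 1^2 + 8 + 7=9*x^2 - 26*x + 16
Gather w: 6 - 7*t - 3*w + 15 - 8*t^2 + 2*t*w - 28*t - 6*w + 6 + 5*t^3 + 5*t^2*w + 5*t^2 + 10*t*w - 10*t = 5*t^3 - 3*t^2 - 45*t + w*(5*t^2 + 12*t - 9) + 27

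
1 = 1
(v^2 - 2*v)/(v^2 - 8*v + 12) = v/(v - 6)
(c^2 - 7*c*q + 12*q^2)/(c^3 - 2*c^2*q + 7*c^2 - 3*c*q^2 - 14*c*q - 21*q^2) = (c - 4*q)/(c^2 + c*q + 7*c + 7*q)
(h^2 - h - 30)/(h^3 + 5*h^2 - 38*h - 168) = (h + 5)/(h^2 + 11*h + 28)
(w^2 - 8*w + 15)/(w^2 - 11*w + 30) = (w - 3)/(w - 6)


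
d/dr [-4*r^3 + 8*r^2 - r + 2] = -12*r^2 + 16*r - 1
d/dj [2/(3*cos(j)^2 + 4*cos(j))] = 4*(3*cos(j) + 2)*sin(j)/((3*cos(j) + 4)^2*cos(j)^2)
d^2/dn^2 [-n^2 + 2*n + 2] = -2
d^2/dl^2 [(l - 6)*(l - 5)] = 2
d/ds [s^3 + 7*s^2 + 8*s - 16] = 3*s^2 + 14*s + 8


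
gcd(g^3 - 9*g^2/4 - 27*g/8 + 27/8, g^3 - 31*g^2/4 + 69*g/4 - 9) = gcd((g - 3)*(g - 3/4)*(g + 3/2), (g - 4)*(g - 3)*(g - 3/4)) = g^2 - 15*g/4 + 9/4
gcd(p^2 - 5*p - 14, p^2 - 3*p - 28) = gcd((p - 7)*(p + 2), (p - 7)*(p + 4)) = p - 7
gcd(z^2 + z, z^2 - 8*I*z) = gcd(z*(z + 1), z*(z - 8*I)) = z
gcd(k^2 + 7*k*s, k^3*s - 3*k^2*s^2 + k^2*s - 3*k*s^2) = k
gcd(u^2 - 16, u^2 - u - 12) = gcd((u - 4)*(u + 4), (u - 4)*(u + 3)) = u - 4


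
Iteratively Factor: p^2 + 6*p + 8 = (p + 2)*(p + 4)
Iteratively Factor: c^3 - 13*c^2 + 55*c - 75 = (c - 5)*(c^2 - 8*c + 15) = (c - 5)^2*(c - 3)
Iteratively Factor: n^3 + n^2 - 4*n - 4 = (n + 1)*(n^2 - 4) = (n + 1)*(n + 2)*(n - 2)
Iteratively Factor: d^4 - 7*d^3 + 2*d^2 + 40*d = (d + 2)*(d^3 - 9*d^2 + 20*d) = d*(d + 2)*(d^2 - 9*d + 20) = d*(d - 5)*(d + 2)*(d - 4)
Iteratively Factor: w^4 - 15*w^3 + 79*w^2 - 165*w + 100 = (w - 1)*(w^3 - 14*w^2 + 65*w - 100) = (w - 5)*(w - 1)*(w^2 - 9*w + 20) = (w - 5)^2*(w - 1)*(w - 4)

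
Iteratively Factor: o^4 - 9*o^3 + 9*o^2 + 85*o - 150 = (o - 5)*(o^3 - 4*o^2 - 11*o + 30) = (o - 5)*(o + 3)*(o^2 - 7*o + 10) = (o - 5)*(o - 2)*(o + 3)*(o - 5)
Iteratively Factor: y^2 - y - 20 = (y + 4)*(y - 5)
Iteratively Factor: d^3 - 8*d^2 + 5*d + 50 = (d + 2)*(d^2 - 10*d + 25) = (d - 5)*(d + 2)*(d - 5)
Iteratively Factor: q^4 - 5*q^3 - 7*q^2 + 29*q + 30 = (q - 3)*(q^3 - 2*q^2 - 13*q - 10) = (q - 3)*(q + 2)*(q^2 - 4*q - 5) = (q - 3)*(q + 1)*(q + 2)*(q - 5)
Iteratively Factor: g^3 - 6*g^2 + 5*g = (g - 1)*(g^2 - 5*g) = g*(g - 1)*(g - 5)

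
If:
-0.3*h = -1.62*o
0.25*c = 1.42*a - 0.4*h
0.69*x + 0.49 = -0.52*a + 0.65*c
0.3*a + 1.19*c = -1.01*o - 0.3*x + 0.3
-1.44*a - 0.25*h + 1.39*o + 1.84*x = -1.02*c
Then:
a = -0.06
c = 0.41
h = -0.48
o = -0.09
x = -0.28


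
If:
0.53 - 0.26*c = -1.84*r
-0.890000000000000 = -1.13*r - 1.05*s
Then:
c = 7.61232130701157 - 6.57590197413206*s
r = 0.787610619469027 - 0.929203539823009*s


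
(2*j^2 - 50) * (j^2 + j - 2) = 2*j^4 + 2*j^3 - 54*j^2 - 50*j + 100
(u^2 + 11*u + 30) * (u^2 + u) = u^4 + 12*u^3 + 41*u^2 + 30*u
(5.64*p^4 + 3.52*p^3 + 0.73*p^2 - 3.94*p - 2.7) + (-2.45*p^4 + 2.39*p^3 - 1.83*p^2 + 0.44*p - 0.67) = 3.19*p^4 + 5.91*p^3 - 1.1*p^2 - 3.5*p - 3.37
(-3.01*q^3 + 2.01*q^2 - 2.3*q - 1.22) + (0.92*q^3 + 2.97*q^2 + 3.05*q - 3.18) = -2.09*q^3 + 4.98*q^2 + 0.75*q - 4.4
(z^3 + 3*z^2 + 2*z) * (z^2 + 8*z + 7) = z^5 + 11*z^4 + 33*z^3 + 37*z^2 + 14*z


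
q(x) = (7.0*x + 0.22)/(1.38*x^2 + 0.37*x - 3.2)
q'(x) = (-2.76*x - 0.37)*(7.0*x + 0.22)/(1.38*x^2 + 0.37*x - 3.2)^2 + 7.0/(1.38*x^2 + 0.37*x - 3.2) = (9.66*x^2 + 2.59*x - (2.76*x + 0.37)*(7.0*x + 0.22) - 22.4)/(1.38*x^2 + 0.37*x - 3.2)^2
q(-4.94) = -1.20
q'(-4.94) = -0.31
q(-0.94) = 2.73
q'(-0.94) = -5.62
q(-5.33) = -1.09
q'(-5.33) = -0.25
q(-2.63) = -3.39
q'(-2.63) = -3.04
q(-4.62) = -1.31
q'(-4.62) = -0.37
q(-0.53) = 1.16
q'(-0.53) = -2.75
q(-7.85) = -0.69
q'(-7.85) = -0.10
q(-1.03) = 3.30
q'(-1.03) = -7.16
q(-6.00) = -0.94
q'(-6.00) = -0.19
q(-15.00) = -0.35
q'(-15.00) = -0.02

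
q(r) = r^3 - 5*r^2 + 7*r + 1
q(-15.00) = -4604.00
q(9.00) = 388.00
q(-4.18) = -188.66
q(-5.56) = -364.37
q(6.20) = 90.53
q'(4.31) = 19.63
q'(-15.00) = 832.00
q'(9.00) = 160.00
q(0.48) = 3.32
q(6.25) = 93.58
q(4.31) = 18.35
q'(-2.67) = 55.09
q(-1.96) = -39.46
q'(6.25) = 61.69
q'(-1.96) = 38.12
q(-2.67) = -72.37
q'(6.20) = 60.32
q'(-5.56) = 155.34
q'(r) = 3*r^2 - 10*r + 7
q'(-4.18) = 101.22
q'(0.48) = 2.89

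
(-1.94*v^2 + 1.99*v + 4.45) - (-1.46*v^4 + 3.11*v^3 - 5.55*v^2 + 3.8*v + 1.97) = 1.46*v^4 - 3.11*v^3 + 3.61*v^2 - 1.81*v + 2.48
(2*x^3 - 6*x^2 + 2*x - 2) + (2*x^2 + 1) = 2*x^3 - 4*x^2 + 2*x - 1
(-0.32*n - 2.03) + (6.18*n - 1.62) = 5.86*n - 3.65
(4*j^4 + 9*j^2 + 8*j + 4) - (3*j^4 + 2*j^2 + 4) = j^4 + 7*j^2 + 8*j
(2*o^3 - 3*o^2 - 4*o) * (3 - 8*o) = -16*o^4 + 30*o^3 + 23*o^2 - 12*o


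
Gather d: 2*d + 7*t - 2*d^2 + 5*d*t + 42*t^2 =-2*d^2 + d*(5*t + 2) + 42*t^2 + 7*t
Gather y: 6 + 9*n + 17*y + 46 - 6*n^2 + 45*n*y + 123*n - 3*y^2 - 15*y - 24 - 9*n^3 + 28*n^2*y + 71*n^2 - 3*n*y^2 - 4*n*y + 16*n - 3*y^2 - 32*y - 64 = -9*n^3 + 65*n^2 + 148*n + y^2*(-3*n - 6) + y*(28*n^2 + 41*n - 30) - 36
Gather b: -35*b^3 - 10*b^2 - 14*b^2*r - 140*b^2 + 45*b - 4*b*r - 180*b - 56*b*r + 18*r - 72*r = -35*b^3 + b^2*(-14*r - 150) + b*(-60*r - 135) - 54*r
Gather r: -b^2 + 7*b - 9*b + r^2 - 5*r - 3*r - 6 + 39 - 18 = -b^2 - 2*b + r^2 - 8*r + 15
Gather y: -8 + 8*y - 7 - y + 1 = 7*y - 14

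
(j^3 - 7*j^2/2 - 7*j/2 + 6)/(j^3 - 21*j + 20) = (j + 3/2)/(j + 5)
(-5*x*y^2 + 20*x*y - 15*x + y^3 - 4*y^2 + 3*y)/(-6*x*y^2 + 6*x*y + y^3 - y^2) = (5*x*y - 15*x - y^2 + 3*y)/(y*(6*x - y))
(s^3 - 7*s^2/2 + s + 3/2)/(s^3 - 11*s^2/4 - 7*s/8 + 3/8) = 4*(s - 1)/(4*s - 1)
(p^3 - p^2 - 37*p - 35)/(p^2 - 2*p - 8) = (-p^3 + p^2 + 37*p + 35)/(-p^2 + 2*p + 8)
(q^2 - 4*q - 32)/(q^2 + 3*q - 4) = (q - 8)/(q - 1)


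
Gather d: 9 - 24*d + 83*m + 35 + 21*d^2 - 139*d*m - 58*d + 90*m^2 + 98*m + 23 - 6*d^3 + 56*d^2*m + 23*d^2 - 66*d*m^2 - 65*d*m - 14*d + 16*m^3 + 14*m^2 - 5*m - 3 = -6*d^3 + d^2*(56*m + 44) + d*(-66*m^2 - 204*m - 96) + 16*m^3 + 104*m^2 + 176*m + 64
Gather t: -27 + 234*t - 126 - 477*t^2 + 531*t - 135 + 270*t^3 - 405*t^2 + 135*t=270*t^3 - 882*t^2 + 900*t - 288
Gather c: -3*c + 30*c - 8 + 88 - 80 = 27*c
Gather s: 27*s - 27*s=0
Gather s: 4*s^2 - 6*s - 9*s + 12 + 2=4*s^2 - 15*s + 14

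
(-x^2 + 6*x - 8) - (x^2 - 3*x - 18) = -2*x^2 + 9*x + 10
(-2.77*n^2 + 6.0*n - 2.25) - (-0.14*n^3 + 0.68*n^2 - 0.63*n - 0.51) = 0.14*n^3 - 3.45*n^2 + 6.63*n - 1.74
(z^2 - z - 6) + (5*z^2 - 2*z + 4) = 6*z^2 - 3*z - 2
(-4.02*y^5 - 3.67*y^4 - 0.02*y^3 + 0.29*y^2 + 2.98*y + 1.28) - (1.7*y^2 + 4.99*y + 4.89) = -4.02*y^5 - 3.67*y^4 - 0.02*y^3 - 1.41*y^2 - 2.01*y - 3.61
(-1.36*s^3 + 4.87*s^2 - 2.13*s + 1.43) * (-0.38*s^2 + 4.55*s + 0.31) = 0.5168*s^5 - 8.0386*s^4 + 22.5463*s^3 - 8.7252*s^2 + 5.8462*s + 0.4433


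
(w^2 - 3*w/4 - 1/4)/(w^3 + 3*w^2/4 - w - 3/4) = (4*w + 1)/(4*w^2 + 7*w + 3)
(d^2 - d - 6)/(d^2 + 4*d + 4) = (d - 3)/(d + 2)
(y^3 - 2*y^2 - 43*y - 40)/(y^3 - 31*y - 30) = (y - 8)/(y - 6)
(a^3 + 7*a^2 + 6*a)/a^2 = a + 7 + 6/a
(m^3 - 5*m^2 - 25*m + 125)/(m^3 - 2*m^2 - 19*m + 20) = (m^2 - 25)/(m^2 + 3*m - 4)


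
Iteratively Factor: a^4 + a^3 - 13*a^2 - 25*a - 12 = (a + 3)*(a^3 - 2*a^2 - 7*a - 4) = (a - 4)*(a + 3)*(a^2 + 2*a + 1) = (a - 4)*(a + 1)*(a + 3)*(a + 1)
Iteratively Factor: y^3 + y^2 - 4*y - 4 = (y + 1)*(y^2 - 4) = (y - 2)*(y + 1)*(y + 2)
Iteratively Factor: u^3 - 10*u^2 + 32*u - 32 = (u - 4)*(u^2 - 6*u + 8) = (u - 4)*(u - 2)*(u - 4)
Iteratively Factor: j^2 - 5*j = (j)*(j - 5)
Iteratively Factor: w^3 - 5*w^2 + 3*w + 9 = (w - 3)*(w^2 - 2*w - 3) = (w - 3)*(w + 1)*(w - 3)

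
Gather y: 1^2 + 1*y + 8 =y + 9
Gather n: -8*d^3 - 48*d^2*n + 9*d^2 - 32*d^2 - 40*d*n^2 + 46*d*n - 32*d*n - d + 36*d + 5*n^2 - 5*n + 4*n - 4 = -8*d^3 - 23*d^2 + 35*d + n^2*(5 - 40*d) + n*(-48*d^2 + 14*d - 1) - 4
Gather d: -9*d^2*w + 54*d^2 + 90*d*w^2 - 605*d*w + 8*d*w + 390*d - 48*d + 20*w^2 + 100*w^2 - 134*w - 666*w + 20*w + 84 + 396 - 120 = d^2*(54 - 9*w) + d*(90*w^2 - 597*w + 342) + 120*w^2 - 780*w + 360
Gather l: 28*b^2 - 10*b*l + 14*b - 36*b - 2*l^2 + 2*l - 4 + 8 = 28*b^2 - 22*b - 2*l^2 + l*(2 - 10*b) + 4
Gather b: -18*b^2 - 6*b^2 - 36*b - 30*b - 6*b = -24*b^2 - 72*b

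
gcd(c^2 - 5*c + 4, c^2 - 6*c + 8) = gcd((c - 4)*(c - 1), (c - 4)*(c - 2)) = c - 4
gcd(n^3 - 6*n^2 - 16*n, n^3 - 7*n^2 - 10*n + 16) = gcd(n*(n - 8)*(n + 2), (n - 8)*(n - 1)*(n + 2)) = n^2 - 6*n - 16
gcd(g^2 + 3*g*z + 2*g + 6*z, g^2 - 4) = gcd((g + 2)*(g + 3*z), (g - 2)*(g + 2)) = g + 2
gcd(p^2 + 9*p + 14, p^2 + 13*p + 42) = p + 7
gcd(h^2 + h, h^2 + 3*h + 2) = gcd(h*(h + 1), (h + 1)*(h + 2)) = h + 1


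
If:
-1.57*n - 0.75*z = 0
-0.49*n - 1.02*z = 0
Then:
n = 0.00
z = 0.00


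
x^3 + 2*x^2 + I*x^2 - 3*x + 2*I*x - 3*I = (x - 1)*(x + 3)*(x + I)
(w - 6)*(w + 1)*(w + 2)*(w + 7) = w^4 + 4*w^3 - 37*w^2 - 124*w - 84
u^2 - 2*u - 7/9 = (u - 7/3)*(u + 1/3)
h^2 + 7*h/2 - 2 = (h - 1/2)*(h + 4)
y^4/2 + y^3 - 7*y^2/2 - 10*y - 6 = (y/2 + 1)*(y - 3)*(y + 1)*(y + 2)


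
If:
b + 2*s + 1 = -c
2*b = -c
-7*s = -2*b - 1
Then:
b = 3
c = -6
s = 1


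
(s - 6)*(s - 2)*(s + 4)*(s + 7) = s^4 + 3*s^3 - 48*s^2 - 92*s + 336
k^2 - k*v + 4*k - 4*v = (k + 4)*(k - v)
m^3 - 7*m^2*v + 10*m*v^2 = m*(m - 5*v)*(m - 2*v)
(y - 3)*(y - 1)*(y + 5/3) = y^3 - 7*y^2/3 - 11*y/3 + 5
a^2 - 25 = (a - 5)*(a + 5)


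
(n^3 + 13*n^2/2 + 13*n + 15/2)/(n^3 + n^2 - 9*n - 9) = (n + 5/2)/(n - 3)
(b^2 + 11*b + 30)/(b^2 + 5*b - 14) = (b^2 + 11*b + 30)/(b^2 + 5*b - 14)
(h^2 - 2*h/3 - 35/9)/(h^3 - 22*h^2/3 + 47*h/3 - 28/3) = (h + 5/3)/(h^2 - 5*h + 4)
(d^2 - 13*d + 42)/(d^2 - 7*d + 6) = (d - 7)/(d - 1)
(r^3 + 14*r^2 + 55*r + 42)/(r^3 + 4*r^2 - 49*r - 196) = (r^2 + 7*r + 6)/(r^2 - 3*r - 28)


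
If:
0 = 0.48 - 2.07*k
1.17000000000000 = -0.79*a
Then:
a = -1.48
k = 0.23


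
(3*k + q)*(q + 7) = 3*k*q + 21*k + q^2 + 7*q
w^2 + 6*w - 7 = (w - 1)*(w + 7)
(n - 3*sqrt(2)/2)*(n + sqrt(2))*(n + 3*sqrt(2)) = n^3 + 5*sqrt(2)*n^2/2 - 6*n - 9*sqrt(2)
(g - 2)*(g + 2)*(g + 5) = g^3 + 5*g^2 - 4*g - 20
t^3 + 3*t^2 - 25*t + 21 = (t - 3)*(t - 1)*(t + 7)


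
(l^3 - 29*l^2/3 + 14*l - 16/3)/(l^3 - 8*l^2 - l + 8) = (l - 2/3)/(l + 1)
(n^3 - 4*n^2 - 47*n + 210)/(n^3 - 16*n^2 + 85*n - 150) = (n + 7)/(n - 5)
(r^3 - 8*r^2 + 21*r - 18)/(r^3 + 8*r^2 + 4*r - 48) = (r^2 - 6*r + 9)/(r^2 + 10*r + 24)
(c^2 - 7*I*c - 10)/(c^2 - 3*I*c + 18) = (c^2 - 7*I*c - 10)/(c^2 - 3*I*c + 18)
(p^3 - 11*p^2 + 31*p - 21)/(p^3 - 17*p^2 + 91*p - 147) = (p - 1)/(p - 7)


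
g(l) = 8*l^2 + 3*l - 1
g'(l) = 16*l + 3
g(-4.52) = 148.88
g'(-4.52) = -69.32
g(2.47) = 55.22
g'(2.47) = 42.52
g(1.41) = 19.13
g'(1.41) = 25.56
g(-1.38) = 10.10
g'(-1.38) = -19.08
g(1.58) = 23.71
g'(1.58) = 28.28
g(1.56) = 23.15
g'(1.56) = 27.96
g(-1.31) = 8.80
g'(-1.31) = -17.96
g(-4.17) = 125.60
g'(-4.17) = -63.72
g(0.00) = -1.00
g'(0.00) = 3.00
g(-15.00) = 1754.00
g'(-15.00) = -237.00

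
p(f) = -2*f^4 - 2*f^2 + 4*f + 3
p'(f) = -8*f^3 - 4*f + 4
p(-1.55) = -19.55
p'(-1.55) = 39.99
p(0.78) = 4.16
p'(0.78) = -2.92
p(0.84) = 3.95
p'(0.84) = -4.10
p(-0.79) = -2.19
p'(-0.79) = 11.10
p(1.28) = -0.53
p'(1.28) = -17.90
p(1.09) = 2.16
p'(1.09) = -10.72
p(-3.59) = -369.34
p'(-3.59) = 388.51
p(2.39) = -64.12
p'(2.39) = -114.78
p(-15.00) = -101757.00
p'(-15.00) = 27064.00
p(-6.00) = -2685.00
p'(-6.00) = 1756.00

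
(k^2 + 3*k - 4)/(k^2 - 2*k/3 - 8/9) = 9*(-k^2 - 3*k + 4)/(-9*k^2 + 6*k + 8)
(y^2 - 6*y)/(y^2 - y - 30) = y/(y + 5)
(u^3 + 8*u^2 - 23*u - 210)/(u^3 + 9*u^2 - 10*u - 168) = (u - 5)/(u - 4)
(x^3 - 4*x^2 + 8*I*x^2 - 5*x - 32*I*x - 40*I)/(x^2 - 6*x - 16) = (x^3 + x^2*(-4 + 8*I) + x*(-5 - 32*I) - 40*I)/(x^2 - 6*x - 16)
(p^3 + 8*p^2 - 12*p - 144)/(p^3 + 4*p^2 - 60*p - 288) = (p - 4)/(p - 8)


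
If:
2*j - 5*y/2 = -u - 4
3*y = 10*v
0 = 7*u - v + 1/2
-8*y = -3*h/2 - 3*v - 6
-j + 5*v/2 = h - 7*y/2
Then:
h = 8981/719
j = 6661/2876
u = 56/719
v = 1503/1438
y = 2505/719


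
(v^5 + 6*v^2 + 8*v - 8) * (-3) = -3*v^5 - 18*v^2 - 24*v + 24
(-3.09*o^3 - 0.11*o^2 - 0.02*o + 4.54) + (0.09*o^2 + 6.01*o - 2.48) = -3.09*o^3 - 0.02*o^2 + 5.99*o + 2.06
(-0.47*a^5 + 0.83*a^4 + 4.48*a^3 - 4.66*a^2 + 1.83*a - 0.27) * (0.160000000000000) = -0.0752*a^5 + 0.1328*a^4 + 0.7168*a^3 - 0.7456*a^2 + 0.2928*a - 0.0432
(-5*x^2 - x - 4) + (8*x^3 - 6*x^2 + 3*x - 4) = 8*x^3 - 11*x^2 + 2*x - 8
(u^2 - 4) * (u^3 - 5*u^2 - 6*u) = u^5 - 5*u^4 - 10*u^3 + 20*u^2 + 24*u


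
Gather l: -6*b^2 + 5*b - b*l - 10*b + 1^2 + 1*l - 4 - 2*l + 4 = -6*b^2 - 5*b + l*(-b - 1) + 1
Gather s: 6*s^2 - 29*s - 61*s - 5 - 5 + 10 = 6*s^2 - 90*s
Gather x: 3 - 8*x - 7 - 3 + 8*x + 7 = 0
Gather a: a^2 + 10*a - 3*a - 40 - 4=a^2 + 7*a - 44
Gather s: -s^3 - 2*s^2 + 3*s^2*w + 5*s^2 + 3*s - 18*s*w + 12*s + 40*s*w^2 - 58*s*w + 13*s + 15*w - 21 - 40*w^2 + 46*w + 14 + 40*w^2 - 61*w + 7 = -s^3 + s^2*(3*w + 3) + s*(40*w^2 - 76*w + 28)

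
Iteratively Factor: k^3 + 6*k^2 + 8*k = (k + 4)*(k^2 + 2*k) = k*(k + 4)*(k + 2)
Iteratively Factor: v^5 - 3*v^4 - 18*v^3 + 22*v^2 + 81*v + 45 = (v + 1)*(v^4 - 4*v^3 - 14*v^2 + 36*v + 45) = (v + 1)*(v + 3)*(v^3 - 7*v^2 + 7*v + 15) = (v + 1)^2*(v + 3)*(v^2 - 8*v + 15) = (v - 5)*(v + 1)^2*(v + 3)*(v - 3)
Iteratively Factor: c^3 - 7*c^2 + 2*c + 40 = (c + 2)*(c^2 - 9*c + 20) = (c - 4)*(c + 2)*(c - 5)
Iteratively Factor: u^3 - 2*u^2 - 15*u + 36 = (u - 3)*(u^2 + u - 12) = (u - 3)*(u + 4)*(u - 3)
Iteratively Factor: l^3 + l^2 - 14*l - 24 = (l + 2)*(l^2 - l - 12) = (l - 4)*(l + 2)*(l + 3)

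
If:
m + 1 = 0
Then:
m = -1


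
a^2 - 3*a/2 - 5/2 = (a - 5/2)*(a + 1)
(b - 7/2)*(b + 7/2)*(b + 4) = b^3 + 4*b^2 - 49*b/4 - 49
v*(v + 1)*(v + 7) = v^3 + 8*v^2 + 7*v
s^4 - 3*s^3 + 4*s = s*(s - 2)^2*(s + 1)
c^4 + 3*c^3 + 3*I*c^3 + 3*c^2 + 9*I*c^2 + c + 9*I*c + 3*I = (c + 1)*(c + 3*I)*(-I*c - I)*(I*c + I)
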